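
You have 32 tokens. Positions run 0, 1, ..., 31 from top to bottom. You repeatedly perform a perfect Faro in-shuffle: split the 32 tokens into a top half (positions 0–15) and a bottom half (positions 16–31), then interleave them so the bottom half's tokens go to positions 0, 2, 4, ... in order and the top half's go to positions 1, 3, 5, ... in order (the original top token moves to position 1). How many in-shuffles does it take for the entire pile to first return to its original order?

The in-shuffle permutes the 32 positions with cycle lengths [2, 10, 10, 10].
Every token is home exactly when every cycle has completed a whole number of laps, i.e. after lcm(2, 10) = 10 in-shuffles.

10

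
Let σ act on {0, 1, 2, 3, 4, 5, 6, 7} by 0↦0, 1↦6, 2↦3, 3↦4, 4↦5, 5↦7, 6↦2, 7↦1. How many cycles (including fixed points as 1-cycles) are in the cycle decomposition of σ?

Cycle decomposition: (0) (1 6 2 3 4 5 7).
2 cycles.

2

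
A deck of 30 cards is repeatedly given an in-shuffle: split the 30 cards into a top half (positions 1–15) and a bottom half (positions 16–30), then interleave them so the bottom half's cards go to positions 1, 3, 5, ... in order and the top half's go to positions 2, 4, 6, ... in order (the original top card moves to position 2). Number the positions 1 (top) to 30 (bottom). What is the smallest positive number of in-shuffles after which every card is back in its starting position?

The in-shuffle permutes the 30 positions with cycle lengths [5, 5, 5, 5, 5, 5].
Every card is home exactly when every cycle has completed a whole number of laps, i.e. after lcm(5) = 5 in-shuffles.

5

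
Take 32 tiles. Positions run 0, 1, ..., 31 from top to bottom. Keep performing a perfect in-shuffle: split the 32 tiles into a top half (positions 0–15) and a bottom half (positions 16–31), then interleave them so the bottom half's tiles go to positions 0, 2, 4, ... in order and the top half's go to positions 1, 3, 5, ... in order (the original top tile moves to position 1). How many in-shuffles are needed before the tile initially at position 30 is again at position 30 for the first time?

Follow position 30 under repeated in-shuffles:
30 → 28 → 24 → 16 → 0 → 1 → 3 → 7 → 15 → 31 → 30
It first returns after 10 in-shuffles.

10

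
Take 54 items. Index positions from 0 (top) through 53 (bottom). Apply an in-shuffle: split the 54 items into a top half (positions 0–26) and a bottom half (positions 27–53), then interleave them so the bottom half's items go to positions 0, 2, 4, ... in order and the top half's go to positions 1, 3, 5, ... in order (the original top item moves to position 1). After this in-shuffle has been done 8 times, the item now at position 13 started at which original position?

33

Work backwards from position 13, undoing one in-shuffle at a time:
13 ← 6 ← 30 ← 42 ← 48 ← 51 ← 25 ← 12 ← 33
So the item now at position 13 started at position 33.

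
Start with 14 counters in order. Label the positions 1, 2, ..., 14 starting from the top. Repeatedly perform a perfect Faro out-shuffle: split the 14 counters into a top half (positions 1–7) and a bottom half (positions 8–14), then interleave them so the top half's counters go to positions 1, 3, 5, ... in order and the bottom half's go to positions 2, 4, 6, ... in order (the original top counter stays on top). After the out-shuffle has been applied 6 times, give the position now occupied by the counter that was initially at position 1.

Position 1 is a fixed point of every out-shuffle, so the counter never moves.

1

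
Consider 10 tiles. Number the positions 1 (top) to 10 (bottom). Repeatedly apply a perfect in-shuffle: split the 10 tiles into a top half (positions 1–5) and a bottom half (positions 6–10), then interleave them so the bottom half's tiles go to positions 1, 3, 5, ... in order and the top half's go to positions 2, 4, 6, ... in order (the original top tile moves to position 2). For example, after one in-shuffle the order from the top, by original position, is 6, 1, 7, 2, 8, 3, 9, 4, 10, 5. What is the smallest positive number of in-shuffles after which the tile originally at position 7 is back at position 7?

10

Follow position 7 under repeated in-shuffles:
7 → 3 → 6 → 1 → 2 → 4 → 8 → 5 → 10 → 9 → 7
It first returns after 10 in-shuffles.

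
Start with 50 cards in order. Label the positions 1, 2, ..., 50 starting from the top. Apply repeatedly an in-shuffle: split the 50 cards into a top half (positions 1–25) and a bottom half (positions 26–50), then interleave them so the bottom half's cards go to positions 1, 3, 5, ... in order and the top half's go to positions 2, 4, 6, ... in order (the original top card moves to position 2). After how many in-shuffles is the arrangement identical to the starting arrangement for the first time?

The in-shuffle permutes the 50 positions with cycle lengths [2, 8, 8, 8, 8, 8, 8].
Every card is home exactly when every cycle has completed a whole number of laps, i.e. after lcm(2, 8) = 8 in-shuffles.

8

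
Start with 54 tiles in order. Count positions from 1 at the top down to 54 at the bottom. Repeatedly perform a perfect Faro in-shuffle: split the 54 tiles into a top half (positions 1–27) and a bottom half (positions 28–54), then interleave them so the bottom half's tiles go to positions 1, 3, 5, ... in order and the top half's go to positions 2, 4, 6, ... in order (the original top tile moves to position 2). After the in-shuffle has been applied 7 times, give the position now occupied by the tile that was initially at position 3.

54

Track the tile's position through each in-shuffle:
3 → 6 → 12 → 24 → 48 → 41 → 27 → 54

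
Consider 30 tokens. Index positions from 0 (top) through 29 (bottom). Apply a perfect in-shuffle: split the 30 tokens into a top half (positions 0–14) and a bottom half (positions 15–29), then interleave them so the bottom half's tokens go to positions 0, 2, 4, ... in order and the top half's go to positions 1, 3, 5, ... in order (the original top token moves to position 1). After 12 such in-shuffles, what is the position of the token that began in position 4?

19

Track the token's position through each in-shuffle:
4 → 9 → 19 → 8 → 17 → 4 → 9 → 19 → 8 → 17 → 4 → 9 → 19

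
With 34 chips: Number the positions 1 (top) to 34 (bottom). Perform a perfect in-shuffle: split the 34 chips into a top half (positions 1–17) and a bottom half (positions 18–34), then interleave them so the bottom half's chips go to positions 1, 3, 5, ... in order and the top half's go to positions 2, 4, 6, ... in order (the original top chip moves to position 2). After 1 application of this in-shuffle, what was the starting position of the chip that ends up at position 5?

Work backwards from position 5, undoing one in-shuffle at a time:
5 ← 20
So the chip now at position 5 started at position 20.

20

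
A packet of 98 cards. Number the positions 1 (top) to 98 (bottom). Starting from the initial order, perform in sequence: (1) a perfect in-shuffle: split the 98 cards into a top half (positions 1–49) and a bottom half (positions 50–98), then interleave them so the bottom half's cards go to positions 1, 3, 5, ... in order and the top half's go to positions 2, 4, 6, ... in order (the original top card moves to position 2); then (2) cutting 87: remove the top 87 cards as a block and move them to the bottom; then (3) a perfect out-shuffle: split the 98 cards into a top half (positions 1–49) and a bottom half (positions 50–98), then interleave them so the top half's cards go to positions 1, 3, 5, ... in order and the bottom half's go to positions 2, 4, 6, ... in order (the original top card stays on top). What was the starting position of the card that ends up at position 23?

50

Undo the operations in reverse order, starting from position 23:
  undo op 3 (out-shuffle, from top half): 23 ← 12
  undo op 2 (cut 87): 12 ← 1
  undo op 1 (in-shuffle, from bottom half): 1 ← 50
So the card at position 23 came from original position 50.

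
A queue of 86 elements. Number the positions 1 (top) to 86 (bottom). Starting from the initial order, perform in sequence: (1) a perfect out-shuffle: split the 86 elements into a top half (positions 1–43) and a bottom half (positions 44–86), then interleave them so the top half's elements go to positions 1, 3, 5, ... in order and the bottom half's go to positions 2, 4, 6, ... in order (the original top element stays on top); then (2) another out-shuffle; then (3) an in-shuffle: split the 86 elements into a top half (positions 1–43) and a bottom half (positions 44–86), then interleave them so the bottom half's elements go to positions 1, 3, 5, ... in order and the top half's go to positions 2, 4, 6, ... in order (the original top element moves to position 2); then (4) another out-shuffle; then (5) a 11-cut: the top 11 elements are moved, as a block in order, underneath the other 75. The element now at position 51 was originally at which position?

10

Undo the operations in reverse order, starting from position 51:
  undo op 5 (cut 11): 51 ← 62
  undo op 4 (out-shuffle, from bottom half): 62 ← 74
  undo op 3 (in-shuffle, from top half): 74 ← 37
  undo op 2 (out-shuffle, from top half): 37 ← 19
  undo op 1 (out-shuffle, from top half): 19 ← 10
So the element at position 51 came from original position 10.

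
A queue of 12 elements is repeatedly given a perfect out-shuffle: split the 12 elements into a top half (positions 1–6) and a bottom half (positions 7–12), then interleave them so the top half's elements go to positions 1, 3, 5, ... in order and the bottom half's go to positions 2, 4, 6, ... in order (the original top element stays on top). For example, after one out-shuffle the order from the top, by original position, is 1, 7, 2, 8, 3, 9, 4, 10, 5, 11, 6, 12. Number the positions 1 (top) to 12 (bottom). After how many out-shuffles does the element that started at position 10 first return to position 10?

10

Follow position 10 under repeated out-shuffles:
10 → 8 → 4 → 7 → 2 → 3 → 5 → 9 → 6 → 11 → 10
It first returns after 10 out-shuffles.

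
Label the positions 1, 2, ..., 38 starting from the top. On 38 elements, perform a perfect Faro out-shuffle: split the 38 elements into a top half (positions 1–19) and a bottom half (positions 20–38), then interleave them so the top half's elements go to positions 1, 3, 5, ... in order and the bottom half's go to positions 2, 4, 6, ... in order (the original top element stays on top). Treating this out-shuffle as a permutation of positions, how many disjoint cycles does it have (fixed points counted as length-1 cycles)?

3

Trace each unvisited position around until it returns:
(1) (2 3 5 9 17 33 ... len 36) (38)
3 cycles in total.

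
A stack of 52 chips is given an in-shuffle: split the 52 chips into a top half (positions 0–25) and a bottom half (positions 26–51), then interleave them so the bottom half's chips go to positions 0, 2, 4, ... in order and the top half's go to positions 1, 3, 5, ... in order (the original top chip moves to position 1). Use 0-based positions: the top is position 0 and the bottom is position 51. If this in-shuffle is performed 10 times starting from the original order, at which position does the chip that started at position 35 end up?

28

Track the chip's position through each in-shuffle:
35 → 18 → 37 → 22 → 45 → 38 → 24 → 49 → 46 → 40 → 28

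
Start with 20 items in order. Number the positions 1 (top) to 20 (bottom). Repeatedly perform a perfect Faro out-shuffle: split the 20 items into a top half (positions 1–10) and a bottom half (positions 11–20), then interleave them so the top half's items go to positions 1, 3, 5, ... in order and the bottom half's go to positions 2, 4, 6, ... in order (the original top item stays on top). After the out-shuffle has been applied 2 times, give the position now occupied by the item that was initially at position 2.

Track the item's position through each out-shuffle:
2 → 3 → 5

5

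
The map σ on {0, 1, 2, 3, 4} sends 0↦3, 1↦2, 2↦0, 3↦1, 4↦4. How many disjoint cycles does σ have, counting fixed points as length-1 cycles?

2

Cycle decomposition: (0 3 1 2) (4).
2 cycles.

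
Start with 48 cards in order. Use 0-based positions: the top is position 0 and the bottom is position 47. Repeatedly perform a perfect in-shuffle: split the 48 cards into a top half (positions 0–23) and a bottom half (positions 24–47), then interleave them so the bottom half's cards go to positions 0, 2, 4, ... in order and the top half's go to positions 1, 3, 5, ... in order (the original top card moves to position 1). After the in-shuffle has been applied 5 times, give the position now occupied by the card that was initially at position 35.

24

Track the card's position through each in-shuffle:
35 → 22 → 45 → 42 → 36 → 24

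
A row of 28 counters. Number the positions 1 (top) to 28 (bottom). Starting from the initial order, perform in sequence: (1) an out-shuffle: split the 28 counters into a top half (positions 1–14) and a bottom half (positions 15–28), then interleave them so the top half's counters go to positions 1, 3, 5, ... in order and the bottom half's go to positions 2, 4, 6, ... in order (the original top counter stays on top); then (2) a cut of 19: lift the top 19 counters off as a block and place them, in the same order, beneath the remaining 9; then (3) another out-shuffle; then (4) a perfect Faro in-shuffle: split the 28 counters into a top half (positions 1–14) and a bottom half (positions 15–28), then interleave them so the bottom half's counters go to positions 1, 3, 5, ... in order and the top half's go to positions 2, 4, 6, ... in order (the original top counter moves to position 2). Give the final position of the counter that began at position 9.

Track the counter from position 9 forward through each operation:
  after op 1 (out-shuffle): 9 → 17
  after op 2 (cut 19): 17 → 26
  after op 3 (out-shuffle): 26 → 24
  after op 4 (in-shuffle): 24 → 19

19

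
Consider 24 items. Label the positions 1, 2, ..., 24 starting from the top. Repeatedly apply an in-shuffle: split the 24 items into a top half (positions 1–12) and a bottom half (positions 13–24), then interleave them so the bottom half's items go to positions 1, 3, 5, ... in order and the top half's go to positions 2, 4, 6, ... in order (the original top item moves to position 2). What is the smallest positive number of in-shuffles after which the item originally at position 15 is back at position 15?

4

Follow position 15 under repeated in-shuffles:
15 → 5 → 10 → 20 → 15
It first returns after 4 in-shuffles.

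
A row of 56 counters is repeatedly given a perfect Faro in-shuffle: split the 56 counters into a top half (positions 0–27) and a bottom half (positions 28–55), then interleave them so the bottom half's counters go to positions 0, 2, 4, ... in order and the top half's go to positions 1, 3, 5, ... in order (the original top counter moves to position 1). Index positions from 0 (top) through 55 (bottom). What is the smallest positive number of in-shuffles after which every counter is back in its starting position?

18

The in-shuffle permutes the 56 positions with cycle lengths [2, 18, 18, 18].
Every counter is home exactly when every cycle has completed a whole number of laps, i.e. after lcm(2, 18) = 18 in-shuffles.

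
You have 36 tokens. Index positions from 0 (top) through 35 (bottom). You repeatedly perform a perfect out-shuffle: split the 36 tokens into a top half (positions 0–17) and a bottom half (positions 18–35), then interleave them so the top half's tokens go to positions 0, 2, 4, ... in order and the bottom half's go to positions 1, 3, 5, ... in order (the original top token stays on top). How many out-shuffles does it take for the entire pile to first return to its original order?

The out-shuffle permutes the 36 positions with cycle lengths [1, 1, 3, 3, 4, 12, 12].
Every token is home exactly when every cycle has completed a whole number of laps, i.e. after lcm(1, 3, 4, 12) = 12 out-shuffles.

12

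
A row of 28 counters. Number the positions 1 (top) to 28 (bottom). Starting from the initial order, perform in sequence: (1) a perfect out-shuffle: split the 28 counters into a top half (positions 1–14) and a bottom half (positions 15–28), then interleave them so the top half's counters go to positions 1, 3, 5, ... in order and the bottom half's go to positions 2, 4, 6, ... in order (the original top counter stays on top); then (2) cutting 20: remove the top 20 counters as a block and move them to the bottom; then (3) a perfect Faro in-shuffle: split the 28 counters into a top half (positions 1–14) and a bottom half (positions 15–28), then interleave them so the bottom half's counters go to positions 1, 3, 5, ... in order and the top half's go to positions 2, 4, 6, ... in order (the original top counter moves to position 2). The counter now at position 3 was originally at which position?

Undo the operations in reverse order, starting from position 3:
  undo op 3 (in-shuffle, from bottom half): 3 ← 16
  undo op 2 (cut 20): 16 ← 8
  undo op 1 (out-shuffle, from bottom half): 8 ← 18
So the counter at position 3 came from original position 18.

18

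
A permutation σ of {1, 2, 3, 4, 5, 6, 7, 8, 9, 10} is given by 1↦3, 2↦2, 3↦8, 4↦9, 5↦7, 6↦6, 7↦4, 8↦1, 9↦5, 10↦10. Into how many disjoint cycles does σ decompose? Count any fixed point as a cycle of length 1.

5

Cycle decomposition: (1 3 8) (2) (4 9 5 7) (6) (10).
5 cycles.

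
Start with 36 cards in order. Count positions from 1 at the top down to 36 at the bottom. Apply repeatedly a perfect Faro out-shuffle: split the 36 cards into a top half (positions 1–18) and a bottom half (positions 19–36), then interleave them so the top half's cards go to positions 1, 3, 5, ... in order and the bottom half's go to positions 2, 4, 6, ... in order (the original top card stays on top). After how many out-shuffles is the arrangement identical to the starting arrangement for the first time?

12

The out-shuffle permutes the 36 positions with cycle lengths [1, 1, 3, 3, 4, 12, 12].
Every card is home exactly when every cycle has completed a whole number of laps, i.e. after lcm(1, 3, 4, 12) = 12 out-shuffles.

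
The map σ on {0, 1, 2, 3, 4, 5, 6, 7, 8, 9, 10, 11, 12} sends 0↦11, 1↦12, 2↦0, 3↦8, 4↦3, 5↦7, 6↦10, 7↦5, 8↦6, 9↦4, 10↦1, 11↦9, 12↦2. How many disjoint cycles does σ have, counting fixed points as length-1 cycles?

2

Cycle decomposition: (0 11 9 4 3 8 6 10 1 12 2) (5 7).
2 cycles.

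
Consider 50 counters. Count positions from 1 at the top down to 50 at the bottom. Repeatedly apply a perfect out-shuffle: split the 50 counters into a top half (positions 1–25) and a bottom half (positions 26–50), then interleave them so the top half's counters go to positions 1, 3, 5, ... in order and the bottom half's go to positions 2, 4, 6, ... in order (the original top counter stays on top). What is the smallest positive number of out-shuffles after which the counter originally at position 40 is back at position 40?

Follow position 40 under repeated out-shuffles:
40 → 30 → 10 → 19 → 37 → 24 → 47 → 44 → ... → 40 (length 21)
It first returns after 21 out-shuffles.

21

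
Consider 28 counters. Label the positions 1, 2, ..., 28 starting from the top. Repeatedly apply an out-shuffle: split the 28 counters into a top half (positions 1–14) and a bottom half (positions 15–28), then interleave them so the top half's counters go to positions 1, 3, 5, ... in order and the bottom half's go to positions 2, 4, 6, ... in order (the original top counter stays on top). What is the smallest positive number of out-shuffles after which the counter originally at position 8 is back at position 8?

Follow position 8 under repeated out-shuffles:
8 → 15 → 2 → 3 → 5 → 9 → 17 → 6 → 11 → 21 → 14 → 27 → 26 → 24 → 20 → 12 → 23 → 18 → 8
It first returns after 18 out-shuffles.

18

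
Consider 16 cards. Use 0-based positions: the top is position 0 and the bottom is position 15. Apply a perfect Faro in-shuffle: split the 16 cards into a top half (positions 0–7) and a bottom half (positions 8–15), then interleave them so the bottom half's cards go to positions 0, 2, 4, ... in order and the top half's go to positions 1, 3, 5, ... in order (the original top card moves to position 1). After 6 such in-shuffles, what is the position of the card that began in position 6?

5

Track the card's position through each in-shuffle:
6 → 13 → 10 → 4 → 9 → 2 → 5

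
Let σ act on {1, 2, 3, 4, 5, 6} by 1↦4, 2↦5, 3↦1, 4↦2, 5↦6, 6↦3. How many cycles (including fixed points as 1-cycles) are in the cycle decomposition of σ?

1

Cycle decomposition: (1 4 2 5 6 3).
1 cycle.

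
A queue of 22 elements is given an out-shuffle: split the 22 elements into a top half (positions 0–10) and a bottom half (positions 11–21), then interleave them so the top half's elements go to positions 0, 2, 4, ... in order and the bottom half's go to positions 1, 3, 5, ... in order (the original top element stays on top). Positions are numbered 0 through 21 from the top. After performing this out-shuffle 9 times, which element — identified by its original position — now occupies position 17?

Work backwards from position 17, undoing one out-shuffle at a time:
17 ← 19 ← 20 ← 10 ← 5 ← 13 ← 17 ← 19 ← 20 ← 10
So the element now at position 17 started at position 10.

10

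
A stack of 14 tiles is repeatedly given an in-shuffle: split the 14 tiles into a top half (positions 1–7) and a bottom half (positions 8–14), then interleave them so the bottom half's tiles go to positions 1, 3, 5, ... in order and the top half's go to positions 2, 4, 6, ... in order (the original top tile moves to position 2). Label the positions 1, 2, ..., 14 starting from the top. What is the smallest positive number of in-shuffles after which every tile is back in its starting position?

4

The in-shuffle permutes the 14 positions with cycle lengths [2, 4, 4, 4].
Every tile is home exactly when every cycle has completed a whole number of laps, i.e. after lcm(2, 4) = 4 in-shuffles.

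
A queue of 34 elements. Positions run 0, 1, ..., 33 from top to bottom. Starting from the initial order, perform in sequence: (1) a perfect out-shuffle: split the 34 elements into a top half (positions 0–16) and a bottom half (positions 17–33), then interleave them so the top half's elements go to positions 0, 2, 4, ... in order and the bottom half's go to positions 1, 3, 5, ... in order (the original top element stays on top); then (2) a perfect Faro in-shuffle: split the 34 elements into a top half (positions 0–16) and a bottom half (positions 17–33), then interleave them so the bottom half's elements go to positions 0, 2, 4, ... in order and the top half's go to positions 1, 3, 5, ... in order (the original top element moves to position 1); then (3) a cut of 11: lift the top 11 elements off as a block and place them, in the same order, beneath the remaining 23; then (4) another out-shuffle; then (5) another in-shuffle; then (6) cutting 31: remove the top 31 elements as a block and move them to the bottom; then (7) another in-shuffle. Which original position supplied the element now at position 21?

7

Undo the operations in reverse order, starting from position 21:
  undo op 7 (in-shuffle, from top half): 21 ← 10
  undo op 6 (cut 31): 10 ← 7
  undo op 5 (in-shuffle, from top half): 7 ← 3
  undo op 4 (out-shuffle, from bottom half): 3 ← 18
  undo op 3 (cut 11): 18 ← 29
  undo op 2 (in-shuffle, from top half): 29 ← 14
  undo op 1 (out-shuffle, from top half): 14 ← 7
So the element at position 21 came from original position 7.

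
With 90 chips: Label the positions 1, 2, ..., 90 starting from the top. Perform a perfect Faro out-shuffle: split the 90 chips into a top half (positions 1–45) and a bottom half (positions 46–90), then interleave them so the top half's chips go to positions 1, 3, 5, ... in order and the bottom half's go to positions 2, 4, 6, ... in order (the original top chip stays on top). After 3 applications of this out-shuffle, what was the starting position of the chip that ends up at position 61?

Work backwards from position 61, undoing one out-shuffle at a time:
61 ← 31 ← 16 ← 53
So the chip now at position 61 started at position 53.

53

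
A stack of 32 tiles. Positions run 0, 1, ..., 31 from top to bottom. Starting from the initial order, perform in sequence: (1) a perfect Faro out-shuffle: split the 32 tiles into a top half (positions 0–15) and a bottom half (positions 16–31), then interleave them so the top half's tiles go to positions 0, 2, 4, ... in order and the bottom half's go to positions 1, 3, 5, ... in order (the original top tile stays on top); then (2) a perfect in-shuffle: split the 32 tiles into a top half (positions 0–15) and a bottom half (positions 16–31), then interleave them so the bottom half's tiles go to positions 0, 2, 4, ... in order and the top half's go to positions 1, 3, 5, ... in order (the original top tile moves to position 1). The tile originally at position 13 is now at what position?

Track the tile from position 13 forward through each operation:
  after op 1 (out-shuffle): 13 → 26
  after op 2 (in-shuffle): 26 → 20

20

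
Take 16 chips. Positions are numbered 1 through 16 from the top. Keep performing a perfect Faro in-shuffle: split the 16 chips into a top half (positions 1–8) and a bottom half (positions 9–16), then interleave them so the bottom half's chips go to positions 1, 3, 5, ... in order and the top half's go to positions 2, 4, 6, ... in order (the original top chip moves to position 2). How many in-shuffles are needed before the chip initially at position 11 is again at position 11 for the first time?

Follow position 11 under repeated in-shuffles:
11 → 5 → 10 → 3 → 6 → 12 → 7 → 14 → 11
It first returns after 8 in-shuffles.

8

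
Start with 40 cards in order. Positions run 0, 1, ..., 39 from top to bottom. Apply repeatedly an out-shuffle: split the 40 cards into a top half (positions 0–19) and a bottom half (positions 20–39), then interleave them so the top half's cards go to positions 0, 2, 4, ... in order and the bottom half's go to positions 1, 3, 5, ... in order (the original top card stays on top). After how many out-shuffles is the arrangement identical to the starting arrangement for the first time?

12

The out-shuffle permutes the 40 positions with cycle lengths [1, 1, 2, 12, 12, 12].
Every card is home exactly when every cycle has completed a whole number of laps, i.e. after lcm(1, 2, 12) = 12 out-shuffles.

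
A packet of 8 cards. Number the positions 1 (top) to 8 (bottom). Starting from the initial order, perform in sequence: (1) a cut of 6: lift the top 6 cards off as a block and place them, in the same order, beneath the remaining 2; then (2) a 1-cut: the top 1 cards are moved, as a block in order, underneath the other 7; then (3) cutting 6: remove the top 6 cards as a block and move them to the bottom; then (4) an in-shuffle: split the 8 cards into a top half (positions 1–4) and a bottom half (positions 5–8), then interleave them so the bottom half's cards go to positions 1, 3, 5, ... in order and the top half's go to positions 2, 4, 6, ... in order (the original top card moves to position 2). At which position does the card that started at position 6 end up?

2

Track the card from position 6 forward through each operation:
  after op 1 (cut 6): 6 → 8
  after op 2 (cut 1): 8 → 7
  after op 3 (cut 6): 7 → 1
  after op 4 (in-shuffle): 1 → 2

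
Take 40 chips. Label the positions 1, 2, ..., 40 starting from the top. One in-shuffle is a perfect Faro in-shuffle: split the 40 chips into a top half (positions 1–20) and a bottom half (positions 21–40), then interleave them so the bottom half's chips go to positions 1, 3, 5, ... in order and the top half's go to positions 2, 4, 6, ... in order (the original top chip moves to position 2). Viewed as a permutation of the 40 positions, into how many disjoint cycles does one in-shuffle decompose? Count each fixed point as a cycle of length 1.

Trace each unvisited position around until it returns:
(1 2 4 8 16 32 ... len 20) (3 6 12 24 7 14 ... len 20)
2 cycles in total.

2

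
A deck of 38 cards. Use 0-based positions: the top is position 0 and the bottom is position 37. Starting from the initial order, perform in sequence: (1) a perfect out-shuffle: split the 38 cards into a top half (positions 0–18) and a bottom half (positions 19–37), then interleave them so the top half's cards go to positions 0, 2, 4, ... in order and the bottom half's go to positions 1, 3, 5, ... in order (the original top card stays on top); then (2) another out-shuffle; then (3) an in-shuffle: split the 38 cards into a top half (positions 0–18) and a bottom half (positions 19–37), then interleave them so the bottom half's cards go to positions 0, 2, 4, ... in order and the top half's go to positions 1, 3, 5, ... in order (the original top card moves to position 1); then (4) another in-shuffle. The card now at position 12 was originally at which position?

Undo the operations in reverse order, starting from position 12:
  undo op 4 (in-shuffle, from bottom half): 12 ← 25
  undo op 3 (in-shuffle, from top half): 25 ← 12
  undo op 2 (out-shuffle, from top half): 12 ← 6
  undo op 1 (out-shuffle, from top half): 6 ← 3
So the card at position 12 came from original position 3.

3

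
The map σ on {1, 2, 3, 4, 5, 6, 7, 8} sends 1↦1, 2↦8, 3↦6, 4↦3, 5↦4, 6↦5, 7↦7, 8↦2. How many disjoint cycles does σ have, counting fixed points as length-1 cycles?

4

Cycle decomposition: (1) (2 8) (3 6 5 4) (7).
4 cycles.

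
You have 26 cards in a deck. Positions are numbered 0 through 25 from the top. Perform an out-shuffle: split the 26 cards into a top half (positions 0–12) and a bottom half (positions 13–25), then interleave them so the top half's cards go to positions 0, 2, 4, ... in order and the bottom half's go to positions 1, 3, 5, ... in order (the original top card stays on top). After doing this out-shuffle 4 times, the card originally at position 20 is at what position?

Track the card's position through each out-shuffle:
20 → 15 → 5 → 10 → 20

20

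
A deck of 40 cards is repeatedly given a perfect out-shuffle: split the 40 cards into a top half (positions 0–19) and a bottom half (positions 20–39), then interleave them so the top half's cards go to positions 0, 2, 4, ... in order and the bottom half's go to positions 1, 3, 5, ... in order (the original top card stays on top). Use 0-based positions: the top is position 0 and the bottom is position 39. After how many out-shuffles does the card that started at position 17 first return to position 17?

12

Follow position 17 under repeated out-shuffles:
17 → 34 → 29 → 19 → 38 → 37 → 35 → 31 → 23 → 7 → 14 → 28 → 17
It first returns after 12 out-shuffles.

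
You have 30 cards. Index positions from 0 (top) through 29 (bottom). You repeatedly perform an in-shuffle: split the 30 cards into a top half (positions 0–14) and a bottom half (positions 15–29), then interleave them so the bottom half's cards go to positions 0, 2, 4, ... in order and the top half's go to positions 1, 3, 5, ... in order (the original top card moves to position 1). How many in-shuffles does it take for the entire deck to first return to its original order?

5

The in-shuffle permutes the 30 positions with cycle lengths [5, 5, 5, 5, 5, 5].
Every card is home exactly when every cycle has completed a whole number of laps, i.e. after lcm(5) = 5 in-shuffles.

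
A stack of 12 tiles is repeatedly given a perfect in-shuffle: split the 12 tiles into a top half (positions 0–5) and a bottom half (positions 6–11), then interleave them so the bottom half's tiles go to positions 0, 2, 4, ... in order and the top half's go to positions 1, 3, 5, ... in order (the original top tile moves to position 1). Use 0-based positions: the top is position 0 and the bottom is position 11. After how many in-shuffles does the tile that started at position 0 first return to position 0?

Follow position 0 under repeated in-shuffles:
0 → 1 → 3 → 7 → 2 → 5 → 11 → 10 → 8 → 4 → 9 → 6 → 0
It first returns after 12 in-shuffles.

12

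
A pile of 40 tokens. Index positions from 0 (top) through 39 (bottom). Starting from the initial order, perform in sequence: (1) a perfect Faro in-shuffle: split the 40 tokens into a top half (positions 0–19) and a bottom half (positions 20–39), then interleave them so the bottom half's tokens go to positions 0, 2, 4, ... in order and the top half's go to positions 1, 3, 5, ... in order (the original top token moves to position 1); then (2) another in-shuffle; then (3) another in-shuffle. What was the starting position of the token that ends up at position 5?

10

Undo the operations in reverse order, starting from position 5:
  undo op 3 (in-shuffle, from top half): 5 ← 2
  undo op 2 (in-shuffle, from bottom half): 2 ← 21
  undo op 1 (in-shuffle, from top half): 21 ← 10
So the token at position 5 came from original position 10.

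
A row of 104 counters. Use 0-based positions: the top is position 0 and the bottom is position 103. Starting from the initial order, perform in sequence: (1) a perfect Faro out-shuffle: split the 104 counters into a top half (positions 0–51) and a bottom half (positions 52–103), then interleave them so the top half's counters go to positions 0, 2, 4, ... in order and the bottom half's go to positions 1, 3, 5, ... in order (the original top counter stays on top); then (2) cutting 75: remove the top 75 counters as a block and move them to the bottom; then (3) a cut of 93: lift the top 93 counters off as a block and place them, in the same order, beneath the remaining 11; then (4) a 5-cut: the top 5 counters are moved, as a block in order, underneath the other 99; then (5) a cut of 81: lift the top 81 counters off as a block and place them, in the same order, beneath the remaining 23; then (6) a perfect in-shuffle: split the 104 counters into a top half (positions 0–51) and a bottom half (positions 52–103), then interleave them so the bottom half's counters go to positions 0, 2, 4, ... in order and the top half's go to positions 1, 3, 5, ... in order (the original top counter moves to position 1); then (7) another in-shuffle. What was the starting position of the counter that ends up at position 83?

Undo the operations in reverse order, starting from position 83:
  undo op 7 (in-shuffle, from top half): 83 ← 41
  undo op 6 (in-shuffle, from top half): 41 ← 20
  undo op 5 (cut 81): 20 ← 101
  undo op 4 (cut 5): 101 ← 2
  undo op 3 (cut 93): 2 ← 95
  undo op 2 (cut 75): 95 ← 66
  undo op 1 (out-shuffle, from top half): 66 ← 33
So the counter at position 83 came from original position 33.

33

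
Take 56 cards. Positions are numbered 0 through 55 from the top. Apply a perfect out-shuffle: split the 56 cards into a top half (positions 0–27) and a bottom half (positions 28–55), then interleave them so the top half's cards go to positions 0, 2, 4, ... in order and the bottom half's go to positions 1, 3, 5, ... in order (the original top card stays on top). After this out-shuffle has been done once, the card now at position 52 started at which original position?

Work backwards from position 52, undoing one out-shuffle at a time:
52 ← 26
So the card now at position 52 started at position 26.

26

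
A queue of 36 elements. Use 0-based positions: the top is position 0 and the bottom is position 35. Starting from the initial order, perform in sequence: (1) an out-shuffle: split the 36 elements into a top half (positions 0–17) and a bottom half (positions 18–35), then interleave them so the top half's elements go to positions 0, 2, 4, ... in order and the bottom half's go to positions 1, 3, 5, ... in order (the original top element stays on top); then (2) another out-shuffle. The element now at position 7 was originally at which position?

28

Undo the operations in reverse order, starting from position 7:
  undo op 2 (out-shuffle, from bottom half): 7 ← 21
  undo op 1 (out-shuffle, from bottom half): 21 ← 28
So the element at position 7 came from original position 28.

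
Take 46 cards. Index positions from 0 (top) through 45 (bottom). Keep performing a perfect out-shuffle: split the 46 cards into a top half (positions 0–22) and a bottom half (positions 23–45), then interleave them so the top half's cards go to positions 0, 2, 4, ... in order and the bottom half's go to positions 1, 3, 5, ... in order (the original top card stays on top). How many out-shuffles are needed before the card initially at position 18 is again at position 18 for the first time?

Follow position 18 under repeated out-shuffles:
18 → 36 → 27 → 9 → 18
It first returns after 4 out-shuffles.

4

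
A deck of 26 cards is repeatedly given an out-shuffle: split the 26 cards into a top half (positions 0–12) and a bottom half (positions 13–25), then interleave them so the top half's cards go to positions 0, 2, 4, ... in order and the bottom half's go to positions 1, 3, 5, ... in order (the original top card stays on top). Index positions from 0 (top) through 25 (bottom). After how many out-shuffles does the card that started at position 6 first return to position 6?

Follow position 6 under repeated out-shuffles:
6 → 12 → 24 → 23 → 21 → 17 → 9 → 18 → 11 → 22 → 19 → 13 → 1 → 2 → 4 → 8 → 16 → 7 → 14 → 3 → 6
It first returns after 20 out-shuffles.

20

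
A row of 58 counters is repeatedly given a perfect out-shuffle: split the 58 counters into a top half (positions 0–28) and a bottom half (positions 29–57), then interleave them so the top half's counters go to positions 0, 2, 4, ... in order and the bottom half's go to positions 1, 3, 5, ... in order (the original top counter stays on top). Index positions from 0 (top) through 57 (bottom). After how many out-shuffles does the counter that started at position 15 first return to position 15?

Follow position 15 under repeated out-shuffles:
15 → 30 → 3 → 6 → 12 → 24 → 48 → 39 → 21 → 42 → 27 → 54 → 51 → 45 → 33 → 9 → 18 → 36 → 15
It first returns after 18 out-shuffles.

18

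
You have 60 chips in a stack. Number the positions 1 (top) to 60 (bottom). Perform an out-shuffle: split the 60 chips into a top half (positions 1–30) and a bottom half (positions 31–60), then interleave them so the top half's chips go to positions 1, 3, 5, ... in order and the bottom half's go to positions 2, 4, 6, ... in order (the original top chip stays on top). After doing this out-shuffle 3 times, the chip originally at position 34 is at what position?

29

Track the chip's position through each out-shuffle:
34 → 8 → 15 → 29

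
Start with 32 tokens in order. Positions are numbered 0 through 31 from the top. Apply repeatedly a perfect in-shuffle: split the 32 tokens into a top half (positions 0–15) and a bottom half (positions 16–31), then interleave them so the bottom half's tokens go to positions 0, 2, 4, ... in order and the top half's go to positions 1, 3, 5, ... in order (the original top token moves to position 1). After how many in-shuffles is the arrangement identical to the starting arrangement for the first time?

10

The in-shuffle permutes the 32 positions with cycle lengths [2, 10, 10, 10].
Every token is home exactly when every cycle has completed a whole number of laps, i.e. after lcm(2, 10) = 10 in-shuffles.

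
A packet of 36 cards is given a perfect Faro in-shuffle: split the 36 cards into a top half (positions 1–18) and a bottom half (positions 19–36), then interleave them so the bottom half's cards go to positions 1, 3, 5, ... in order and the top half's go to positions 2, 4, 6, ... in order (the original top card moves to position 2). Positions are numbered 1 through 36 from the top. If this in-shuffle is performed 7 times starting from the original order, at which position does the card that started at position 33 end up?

Track the card's position through each in-shuffle:
33 → 29 → 21 → 5 → 10 → 20 → 3 → 6

6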